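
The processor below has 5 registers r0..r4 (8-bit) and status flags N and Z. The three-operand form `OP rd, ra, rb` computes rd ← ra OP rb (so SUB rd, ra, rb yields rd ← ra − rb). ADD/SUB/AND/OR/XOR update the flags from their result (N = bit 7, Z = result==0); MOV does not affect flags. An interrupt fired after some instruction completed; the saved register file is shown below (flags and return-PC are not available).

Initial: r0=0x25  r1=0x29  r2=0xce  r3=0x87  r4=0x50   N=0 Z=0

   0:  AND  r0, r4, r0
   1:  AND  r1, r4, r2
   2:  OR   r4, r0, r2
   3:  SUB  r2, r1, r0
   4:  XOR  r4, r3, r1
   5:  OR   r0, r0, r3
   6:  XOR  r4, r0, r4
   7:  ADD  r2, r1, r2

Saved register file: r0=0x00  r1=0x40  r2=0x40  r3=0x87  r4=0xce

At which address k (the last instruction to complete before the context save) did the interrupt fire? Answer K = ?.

K = 3

after  0: r0=0x00 r1=0x29 r2=0xce r3=0x87 r4=0x50  N=0 Z=1
after  1: r0=0x00 r1=0x40 r2=0xce r3=0x87 r4=0x50  N=0 Z=0
after  2: r0=0x00 r1=0x40 r2=0xce r3=0x87 r4=0xce  N=1 Z=0
after  3: r0=0x00 r1=0x40 r2=0x40 r3=0x87 r4=0xce  N=0 Z=0
-- IRQ taken; context saved, return-PC = 4 --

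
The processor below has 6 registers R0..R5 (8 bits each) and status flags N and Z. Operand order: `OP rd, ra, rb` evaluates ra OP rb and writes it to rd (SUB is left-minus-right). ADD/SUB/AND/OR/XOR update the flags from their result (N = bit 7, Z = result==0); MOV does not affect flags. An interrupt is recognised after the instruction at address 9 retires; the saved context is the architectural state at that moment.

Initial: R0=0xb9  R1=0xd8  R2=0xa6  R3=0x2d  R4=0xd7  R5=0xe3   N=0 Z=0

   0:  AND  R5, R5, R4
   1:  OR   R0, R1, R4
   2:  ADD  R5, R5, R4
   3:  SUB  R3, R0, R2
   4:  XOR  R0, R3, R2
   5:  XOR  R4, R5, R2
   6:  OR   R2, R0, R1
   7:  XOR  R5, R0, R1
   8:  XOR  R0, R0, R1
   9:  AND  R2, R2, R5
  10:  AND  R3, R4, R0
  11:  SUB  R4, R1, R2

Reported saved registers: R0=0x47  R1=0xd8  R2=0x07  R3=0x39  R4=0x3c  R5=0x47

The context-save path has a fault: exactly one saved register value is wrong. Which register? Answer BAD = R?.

BAD = R2

after  0: R0=0xb9 R1=0xd8 R2=0xa6 R3=0x2d R4=0xd7 R5=0xc3  N=1 Z=0
after  1: R0=0xdf R1=0xd8 R2=0xa6 R3=0x2d R4=0xd7 R5=0xc3  N=1 Z=0
after  2: R0=0xdf R1=0xd8 R2=0xa6 R3=0x2d R4=0xd7 R5=0x9a  N=1 Z=0
after  3: R0=0xdf R1=0xd8 R2=0xa6 R3=0x39 R4=0xd7 R5=0x9a  N=0 Z=0
after  4: R0=0x9f R1=0xd8 R2=0xa6 R3=0x39 R4=0xd7 R5=0x9a  N=1 Z=0
after  5: R0=0x9f R1=0xd8 R2=0xa6 R3=0x39 R4=0x3c R5=0x9a  N=0 Z=0
after  6: R0=0x9f R1=0xd8 R2=0xdf R3=0x39 R4=0x3c R5=0x9a  N=1 Z=0
after  7: R0=0x9f R1=0xd8 R2=0xdf R3=0x39 R4=0x3c R5=0x47  N=0 Z=0
after  8: R0=0x47 R1=0xd8 R2=0xdf R3=0x39 R4=0x3c R5=0x47  N=0 Z=0
after  9: R0=0x47 R1=0xd8 R2=0x47 R3=0x39 R4=0x3c R5=0x47  N=0 Z=0
-- IRQ taken; context saved, return-PC = 10 --
mismatch: R2: reported 0x07 vs actual 0x47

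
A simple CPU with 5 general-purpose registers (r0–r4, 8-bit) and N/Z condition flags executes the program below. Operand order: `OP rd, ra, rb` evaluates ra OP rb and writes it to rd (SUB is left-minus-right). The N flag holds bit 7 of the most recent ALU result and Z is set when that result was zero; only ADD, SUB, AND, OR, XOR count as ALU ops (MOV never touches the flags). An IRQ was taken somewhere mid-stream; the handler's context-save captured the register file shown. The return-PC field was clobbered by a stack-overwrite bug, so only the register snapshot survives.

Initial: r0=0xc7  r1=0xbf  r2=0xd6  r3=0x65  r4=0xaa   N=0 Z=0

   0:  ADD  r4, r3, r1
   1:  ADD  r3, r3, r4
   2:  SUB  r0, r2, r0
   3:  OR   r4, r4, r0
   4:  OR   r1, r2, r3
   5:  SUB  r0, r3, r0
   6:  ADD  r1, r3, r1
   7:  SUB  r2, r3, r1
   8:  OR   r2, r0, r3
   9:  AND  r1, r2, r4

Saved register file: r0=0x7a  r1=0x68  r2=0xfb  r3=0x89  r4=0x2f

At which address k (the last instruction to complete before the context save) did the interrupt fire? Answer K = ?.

after  0: r0=0xc7 r1=0xbf r2=0xd6 r3=0x65 r4=0x24  N=0 Z=0
after  1: r0=0xc7 r1=0xbf r2=0xd6 r3=0x89 r4=0x24  N=1 Z=0
after  2: r0=0x0f r1=0xbf r2=0xd6 r3=0x89 r4=0x24  N=0 Z=0
after  3: r0=0x0f r1=0xbf r2=0xd6 r3=0x89 r4=0x2f  N=0 Z=0
after  4: r0=0x0f r1=0xdf r2=0xd6 r3=0x89 r4=0x2f  N=1 Z=0
after  5: r0=0x7a r1=0xdf r2=0xd6 r3=0x89 r4=0x2f  N=0 Z=0
after  6: r0=0x7a r1=0x68 r2=0xd6 r3=0x89 r4=0x2f  N=0 Z=0
after  7: r0=0x7a r1=0x68 r2=0x21 r3=0x89 r4=0x2f  N=0 Z=0
after  8: r0=0x7a r1=0x68 r2=0xfb r3=0x89 r4=0x2f  N=1 Z=0
-- IRQ taken; context saved, return-PC = 9 --

K = 8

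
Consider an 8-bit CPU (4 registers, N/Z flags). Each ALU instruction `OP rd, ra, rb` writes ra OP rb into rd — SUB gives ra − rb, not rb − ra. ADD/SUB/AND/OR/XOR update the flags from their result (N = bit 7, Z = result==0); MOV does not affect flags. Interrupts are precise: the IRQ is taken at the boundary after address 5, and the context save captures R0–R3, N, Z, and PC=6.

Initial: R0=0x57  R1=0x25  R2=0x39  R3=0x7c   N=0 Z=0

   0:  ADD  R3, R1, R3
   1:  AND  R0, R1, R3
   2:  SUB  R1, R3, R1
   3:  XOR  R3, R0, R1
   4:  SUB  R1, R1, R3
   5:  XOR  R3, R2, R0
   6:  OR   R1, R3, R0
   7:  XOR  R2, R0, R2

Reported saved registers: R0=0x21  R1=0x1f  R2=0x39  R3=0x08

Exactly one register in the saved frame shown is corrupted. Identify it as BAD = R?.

BAD = R3

after  0: R0=0x57 R1=0x25 R2=0x39 R3=0xa1  N=1 Z=0
after  1: R0=0x21 R1=0x25 R2=0x39 R3=0xa1  N=0 Z=0
after  2: R0=0x21 R1=0x7c R2=0x39 R3=0xa1  N=0 Z=0
after  3: R0=0x21 R1=0x7c R2=0x39 R3=0x5d  N=0 Z=0
after  4: R0=0x21 R1=0x1f R2=0x39 R3=0x5d  N=0 Z=0
after  5: R0=0x21 R1=0x1f R2=0x39 R3=0x18  N=0 Z=0
-- IRQ taken; context saved, return-PC = 6 --
mismatch: R3: reported 0x08 vs actual 0x18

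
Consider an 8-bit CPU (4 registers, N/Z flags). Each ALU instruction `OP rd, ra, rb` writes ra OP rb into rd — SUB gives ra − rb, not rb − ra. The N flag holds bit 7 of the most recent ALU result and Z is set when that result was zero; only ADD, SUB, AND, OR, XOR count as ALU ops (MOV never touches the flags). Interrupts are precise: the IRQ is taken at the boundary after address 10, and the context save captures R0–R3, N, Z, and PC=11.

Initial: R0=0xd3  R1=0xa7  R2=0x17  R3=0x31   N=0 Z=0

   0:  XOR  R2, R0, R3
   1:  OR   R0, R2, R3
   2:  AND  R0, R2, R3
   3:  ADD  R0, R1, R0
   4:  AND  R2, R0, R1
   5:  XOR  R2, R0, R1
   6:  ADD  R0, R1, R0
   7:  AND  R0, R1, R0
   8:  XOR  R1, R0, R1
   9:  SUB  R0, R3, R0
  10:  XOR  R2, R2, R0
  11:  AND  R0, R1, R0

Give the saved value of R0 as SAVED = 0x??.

after  0: R0=0xd3 R1=0xa7 R2=0xe2 R3=0x31  N=1 Z=0
after  1: R0=0xf3 R1=0xa7 R2=0xe2 R3=0x31  N=1 Z=0
after  2: R0=0x20 R1=0xa7 R2=0xe2 R3=0x31  N=0 Z=0
after  3: R0=0xc7 R1=0xa7 R2=0xe2 R3=0x31  N=1 Z=0
after  4: R0=0xc7 R1=0xa7 R2=0x87 R3=0x31  N=1 Z=0
after  5: R0=0xc7 R1=0xa7 R2=0x60 R3=0x31  N=0 Z=0
after  6: R0=0x6e R1=0xa7 R2=0x60 R3=0x31  N=0 Z=0
after  7: R0=0x26 R1=0xa7 R2=0x60 R3=0x31  N=0 Z=0
after  8: R0=0x26 R1=0x81 R2=0x60 R3=0x31  N=1 Z=0
after  9: R0=0x0b R1=0x81 R2=0x60 R3=0x31  N=0 Z=0
after 10: R0=0x0b R1=0x81 R2=0x6b R3=0x31  N=0 Z=0
-- IRQ taken; context saved, return-PC = 11 --

SAVED = 0x0b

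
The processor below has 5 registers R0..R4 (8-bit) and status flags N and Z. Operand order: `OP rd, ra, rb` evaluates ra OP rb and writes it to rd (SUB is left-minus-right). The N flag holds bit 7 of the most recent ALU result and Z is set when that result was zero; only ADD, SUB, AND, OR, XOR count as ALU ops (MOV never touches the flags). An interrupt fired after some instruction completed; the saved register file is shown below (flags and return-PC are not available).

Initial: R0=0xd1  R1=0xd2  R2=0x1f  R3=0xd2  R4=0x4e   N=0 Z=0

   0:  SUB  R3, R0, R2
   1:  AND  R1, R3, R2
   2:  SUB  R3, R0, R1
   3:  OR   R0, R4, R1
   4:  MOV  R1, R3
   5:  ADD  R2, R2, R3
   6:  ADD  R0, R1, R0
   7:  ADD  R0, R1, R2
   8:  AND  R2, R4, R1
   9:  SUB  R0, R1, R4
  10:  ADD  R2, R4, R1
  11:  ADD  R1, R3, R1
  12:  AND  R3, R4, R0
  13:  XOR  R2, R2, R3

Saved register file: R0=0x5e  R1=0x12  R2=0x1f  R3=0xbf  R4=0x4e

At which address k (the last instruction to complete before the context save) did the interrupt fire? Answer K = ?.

K = 3

after  0: R0=0xd1 R1=0xd2 R2=0x1f R3=0xb2 R4=0x4e  N=1 Z=0
after  1: R0=0xd1 R1=0x12 R2=0x1f R3=0xb2 R4=0x4e  N=0 Z=0
after  2: R0=0xd1 R1=0x12 R2=0x1f R3=0xbf R4=0x4e  N=1 Z=0
after  3: R0=0x5e R1=0x12 R2=0x1f R3=0xbf R4=0x4e  N=0 Z=0
-- IRQ taken; context saved, return-PC = 4 --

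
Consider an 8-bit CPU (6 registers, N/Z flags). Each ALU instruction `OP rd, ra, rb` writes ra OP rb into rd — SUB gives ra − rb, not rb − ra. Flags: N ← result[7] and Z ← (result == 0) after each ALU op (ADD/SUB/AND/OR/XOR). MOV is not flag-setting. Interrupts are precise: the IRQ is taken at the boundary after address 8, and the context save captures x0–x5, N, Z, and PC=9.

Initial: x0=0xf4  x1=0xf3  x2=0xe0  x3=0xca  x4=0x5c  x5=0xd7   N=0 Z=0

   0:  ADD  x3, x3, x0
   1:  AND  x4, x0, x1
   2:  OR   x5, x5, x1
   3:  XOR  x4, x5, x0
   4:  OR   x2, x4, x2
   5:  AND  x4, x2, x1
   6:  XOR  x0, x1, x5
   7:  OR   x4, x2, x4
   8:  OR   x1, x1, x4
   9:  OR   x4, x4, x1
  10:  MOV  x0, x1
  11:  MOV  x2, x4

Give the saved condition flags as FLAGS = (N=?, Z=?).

FLAGS = (N=1, Z=0)

after  0: x0=0xf4 x1=0xf3 x2=0xe0 x3=0xbe x4=0x5c x5=0xd7  N=1 Z=0
after  1: x0=0xf4 x1=0xf3 x2=0xe0 x3=0xbe x4=0xf0 x5=0xd7  N=1 Z=0
after  2: x0=0xf4 x1=0xf3 x2=0xe0 x3=0xbe x4=0xf0 x5=0xf7  N=1 Z=0
after  3: x0=0xf4 x1=0xf3 x2=0xe0 x3=0xbe x4=0x03 x5=0xf7  N=0 Z=0
after  4: x0=0xf4 x1=0xf3 x2=0xe3 x3=0xbe x4=0x03 x5=0xf7  N=1 Z=0
after  5: x0=0xf4 x1=0xf3 x2=0xe3 x3=0xbe x4=0xe3 x5=0xf7  N=1 Z=0
after  6: x0=0x04 x1=0xf3 x2=0xe3 x3=0xbe x4=0xe3 x5=0xf7  N=0 Z=0
after  7: x0=0x04 x1=0xf3 x2=0xe3 x3=0xbe x4=0xe3 x5=0xf7  N=1 Z=0
after  8: x0=0x04 x1=0xf3 x2=0xe3 x3=0xbe x4=0xe3 x5=0xf7  N=1 Z=0
-- IRQ taken; context saved, return-PC = 9 --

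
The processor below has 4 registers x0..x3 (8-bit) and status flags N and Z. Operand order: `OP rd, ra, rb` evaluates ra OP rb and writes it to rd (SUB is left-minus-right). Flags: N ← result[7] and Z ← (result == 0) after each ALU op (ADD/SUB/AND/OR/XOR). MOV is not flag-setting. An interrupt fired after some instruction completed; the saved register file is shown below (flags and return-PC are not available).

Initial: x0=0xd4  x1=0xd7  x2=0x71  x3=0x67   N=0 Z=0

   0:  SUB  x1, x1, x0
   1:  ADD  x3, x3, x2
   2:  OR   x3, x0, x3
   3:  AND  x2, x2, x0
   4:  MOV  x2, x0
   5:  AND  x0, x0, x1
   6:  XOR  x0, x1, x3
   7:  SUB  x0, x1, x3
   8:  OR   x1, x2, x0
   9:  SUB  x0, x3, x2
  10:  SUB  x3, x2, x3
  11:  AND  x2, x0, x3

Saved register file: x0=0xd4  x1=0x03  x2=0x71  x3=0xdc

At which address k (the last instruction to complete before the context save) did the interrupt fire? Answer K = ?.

K = 2

after  0: x0=0xd4 x1=0x03 x2=0x71 x3=0x67  N=0 Z=0
after  1: x0=0xd4 x1=0x03 x2=0x71 x3=0xd8  N=1 Z=0
after  2: x0=0xd4 x1=0x03 x2=0x71 x3=0xdc  N=1 Z=0
-- IRQ taken; context saved, return-PC = 3 --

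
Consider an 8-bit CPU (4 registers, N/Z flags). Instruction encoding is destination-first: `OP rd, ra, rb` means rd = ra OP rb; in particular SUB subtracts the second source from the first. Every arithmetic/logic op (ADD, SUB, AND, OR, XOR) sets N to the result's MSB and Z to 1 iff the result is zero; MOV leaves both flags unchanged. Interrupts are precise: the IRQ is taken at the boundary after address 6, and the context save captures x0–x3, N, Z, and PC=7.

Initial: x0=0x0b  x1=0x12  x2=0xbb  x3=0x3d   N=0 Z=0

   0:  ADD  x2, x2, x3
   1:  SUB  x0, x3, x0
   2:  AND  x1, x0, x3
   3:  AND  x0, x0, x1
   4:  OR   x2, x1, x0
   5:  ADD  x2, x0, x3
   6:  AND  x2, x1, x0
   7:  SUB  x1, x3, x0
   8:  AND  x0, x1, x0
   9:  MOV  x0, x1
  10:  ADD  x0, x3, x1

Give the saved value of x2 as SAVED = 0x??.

after  0: x0=0x0b x1=0x12 x2=0xf8 x3=0x3d  N=1 Z=0
after  1: x0=0x32 x1=0x12 x2=0xf8 x3=0x3d  N=0 Z=0
after  2: x0=0x32 x1=0x30 x2=0xf8 x3=0x3d  N=0 Z=0
after  3: x0=0x30 x1=0x30 x2=0xf8 x3=0x3d  N=0 Z=0
after  4: x0=0x30 x1=0x30 x2=0x30 x3=0x3d  N=0 Z=0
after  5: x0=0x30 x1=0x30 x2=0x6d x3=0x3d  N=0 Z=0
after  6: x0=0x30 x1=0x30 x2=0x30 x3=0x3d  N=0 Z=0
-- IRQ taken; context saved, return-PC = 7 --

SAVED = 0x30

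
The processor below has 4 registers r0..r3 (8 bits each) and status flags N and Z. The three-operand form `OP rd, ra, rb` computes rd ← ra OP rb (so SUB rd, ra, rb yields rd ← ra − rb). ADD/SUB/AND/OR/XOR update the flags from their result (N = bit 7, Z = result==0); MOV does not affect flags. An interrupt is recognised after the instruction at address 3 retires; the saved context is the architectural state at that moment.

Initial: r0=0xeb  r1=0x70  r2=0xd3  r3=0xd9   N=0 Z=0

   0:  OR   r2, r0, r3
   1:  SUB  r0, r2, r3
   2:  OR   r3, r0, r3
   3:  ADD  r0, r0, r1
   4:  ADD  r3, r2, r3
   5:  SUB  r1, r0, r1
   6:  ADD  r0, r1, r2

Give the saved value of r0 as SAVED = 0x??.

SAVED = 0x92

after  0: r0=0xeb r1=0x70 r2=0xfb r3=0xd9  N=1 Z=0
after  1: r0=0x22 r1=0x70 r2=0xfb r3=0xd9  N=0 Z=0
after  2: r0=0x22 r1=0x70 r2=0xfb r3=0xfb  N=1 Z=0
after  3: r0=0x92 r1=0x70 r2=0xfb r3=0xfb  N=1 Z=0
-- IRQ taken; context saved, return-PC = 4 --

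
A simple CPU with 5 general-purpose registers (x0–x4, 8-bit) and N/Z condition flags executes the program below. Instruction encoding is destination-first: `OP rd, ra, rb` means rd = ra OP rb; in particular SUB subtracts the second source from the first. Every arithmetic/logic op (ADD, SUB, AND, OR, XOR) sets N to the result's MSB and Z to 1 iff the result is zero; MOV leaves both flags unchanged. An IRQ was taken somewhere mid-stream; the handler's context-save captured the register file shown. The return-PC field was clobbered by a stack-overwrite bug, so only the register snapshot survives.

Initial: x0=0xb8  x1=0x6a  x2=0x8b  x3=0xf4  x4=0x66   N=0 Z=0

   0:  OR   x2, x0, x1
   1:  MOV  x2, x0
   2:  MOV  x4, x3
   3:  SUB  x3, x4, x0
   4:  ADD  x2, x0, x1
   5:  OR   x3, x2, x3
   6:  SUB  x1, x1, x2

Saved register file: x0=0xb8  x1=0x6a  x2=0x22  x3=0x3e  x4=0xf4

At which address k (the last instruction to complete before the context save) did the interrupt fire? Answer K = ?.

K = 5

after  0: x0=0xb8 x1=0x6a x2=0xfa x3=0xf4 x4=0x66  N=1 Z=0
after  1: x0=0xb8 x1=0x6a x2=0xb8 x3=0xf4 x4=0x66  N=1 Z=0
after  2: x0=0xb8 x1=0x6a x2=0xb8 x3=0xf4 x4=0xf4  N=1 Z=0
after  3: x0=0xb8 x1=0x6a x2=0xb8 x3=0x3c x4=0xf4  N=0 Z=0
after  4: x0=0xb8 x1=0x6a x2=0x22 x3=0x3c x4=0xf4  N=0 Z=0
after  5: x0=0xb8 x1=0x6a x2=0x22 x3=0x3e x4=0xf4  N=0 Z=0
-- IRQ taken; context saved, return-PC = 6 --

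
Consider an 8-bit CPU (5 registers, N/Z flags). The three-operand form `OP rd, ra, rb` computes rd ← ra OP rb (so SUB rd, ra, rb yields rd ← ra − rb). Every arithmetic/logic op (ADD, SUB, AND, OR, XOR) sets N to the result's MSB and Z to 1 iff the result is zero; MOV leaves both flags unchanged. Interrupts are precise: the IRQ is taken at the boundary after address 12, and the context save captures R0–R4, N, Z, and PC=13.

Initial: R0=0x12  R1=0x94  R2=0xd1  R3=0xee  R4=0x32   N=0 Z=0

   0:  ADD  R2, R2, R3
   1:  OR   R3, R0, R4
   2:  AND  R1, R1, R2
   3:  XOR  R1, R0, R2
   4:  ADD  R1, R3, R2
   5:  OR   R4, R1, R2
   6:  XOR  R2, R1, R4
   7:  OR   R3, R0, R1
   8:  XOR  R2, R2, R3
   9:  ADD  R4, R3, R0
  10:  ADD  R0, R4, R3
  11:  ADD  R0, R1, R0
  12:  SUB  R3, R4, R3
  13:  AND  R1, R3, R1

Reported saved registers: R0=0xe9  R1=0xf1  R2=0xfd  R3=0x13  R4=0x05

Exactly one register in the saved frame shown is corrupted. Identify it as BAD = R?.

BAD = R3

after  0: R0=0x12 R1=0x94 R2=0xbf R3=0xee R4=0x32  N=1 Z=0
after  1: R0=0x12 R1=0x94 R2=0xbf R3=0x32 R4=0x32  N=0 Z=0
after  2: R0=0x12 R1=0x94 R2=0xbf R3=0x32 R4=0x32  N=1 Z=0
after  3: R0=0x12 R1=0xad R2=0xbf R3=0x32 R4=0x32  N=1 Z=0
after  4: R0=0x12 R1=0xf1 R2=0xbf R3=0x32 R4=0x32  N=1 Z=0
after  5: R0=0x12 R1=0xf1 R2=0xbf R3=0x32 R4=0xff  N=1 Z=0
after  6: R0=0x12 R1=0xf1 R2=0x0e R3=0x32 R4=0xff  N=0 Z=0
after  7: R0=0x12 R1=0xf1 R2=0x0e R3=0xf3 R4=0xff  N=1 Z=0
after  8: R0=0x12 R1=0xf1 R2=0xfd R3=0xf3 R4=0xff  N=1 Z=0
after  9: R0=0x12 R1=0xf1 R2=0xfd R3=0xf3 R4=0x05  N=0 Z=0
after 10: R0=0xf8 R1=0xf1 R2=0xfd R3=0xf3 R4=0x05  N=1 Z=0
after 11: R0=0xe9 R1=0xf1 R2=0xfd R3=0xf3 R4=0x05  N=1 Z=0
after 12: R0=0xe9 R1=0xf1 R2=0xfd R3=0x12 R4=0x05  N=0 Z=0
-- IRQ taken; context saved, return-PC = 13 --
mismatch: R3: reported 0x13 vs actual 0x12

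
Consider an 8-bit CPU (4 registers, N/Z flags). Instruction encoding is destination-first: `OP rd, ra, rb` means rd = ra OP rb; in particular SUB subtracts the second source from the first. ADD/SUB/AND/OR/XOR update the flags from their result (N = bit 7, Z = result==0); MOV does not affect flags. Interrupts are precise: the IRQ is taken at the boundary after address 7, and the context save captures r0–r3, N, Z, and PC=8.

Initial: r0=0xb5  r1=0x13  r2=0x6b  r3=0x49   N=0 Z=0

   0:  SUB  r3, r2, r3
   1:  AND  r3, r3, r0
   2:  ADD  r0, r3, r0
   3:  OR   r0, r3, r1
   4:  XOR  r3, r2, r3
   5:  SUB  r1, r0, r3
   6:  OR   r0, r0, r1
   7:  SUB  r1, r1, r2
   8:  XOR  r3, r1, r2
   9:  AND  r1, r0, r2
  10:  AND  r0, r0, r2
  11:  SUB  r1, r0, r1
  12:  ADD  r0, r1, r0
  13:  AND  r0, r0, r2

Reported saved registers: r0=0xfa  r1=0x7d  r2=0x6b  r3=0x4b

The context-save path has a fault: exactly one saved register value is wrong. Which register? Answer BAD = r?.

after  0: r0=0xb5 r1=0x13 r2=0x6b r3=0x22  N=0 Z=0
after  1: r0=0xb5 r1=0x13 r2=0x6b r3=0x20  N=0 Z=0
after  2: r0=0xd5 r1=0x13 r2=0x6b r3=0x20  N=1 Z=0
after  3: r0=0x33 r1=0x13 r2=0x6b r3=0x20  N=0 Z=0
after  4: r0=0x33 r1=0x13 r2=0x6b r3=0x4b  N=0 Z=0
after  5: r0=0x33 r1=0xe8 r2=0x6b r3=0x4b  N=1 Z=0
after  6: r0=0xfb r1=0xe8 r2=0x6b r3=0x4b  N=1 Z=0
after  7: r0=0xfb r1=0x7d r2=0x6b r3=0x4b  N=0 Z=0
-- IRQ taken; context saved, return-PC = 8 --
mismatch: r0: reported 0xfa vs actual 0xfb

BAD = r0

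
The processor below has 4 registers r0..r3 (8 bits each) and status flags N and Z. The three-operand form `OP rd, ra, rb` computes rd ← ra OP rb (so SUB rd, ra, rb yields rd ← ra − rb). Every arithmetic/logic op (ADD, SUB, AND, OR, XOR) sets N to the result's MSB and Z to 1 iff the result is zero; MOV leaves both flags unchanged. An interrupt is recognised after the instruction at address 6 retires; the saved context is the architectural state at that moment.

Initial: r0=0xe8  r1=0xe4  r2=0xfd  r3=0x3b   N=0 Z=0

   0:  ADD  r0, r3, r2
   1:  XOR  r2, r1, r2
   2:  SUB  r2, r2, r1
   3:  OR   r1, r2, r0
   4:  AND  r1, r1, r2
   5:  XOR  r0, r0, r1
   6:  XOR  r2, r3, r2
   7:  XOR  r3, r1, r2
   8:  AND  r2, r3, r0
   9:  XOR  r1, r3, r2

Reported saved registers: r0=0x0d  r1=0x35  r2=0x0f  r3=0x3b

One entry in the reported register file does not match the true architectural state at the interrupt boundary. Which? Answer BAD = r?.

after  0: r0=0x38 r1=0xe4 r2=0xfd r3=0x3b  N=0 Z=0
after  1: r0=0x38 r1=0xe4 r2=0x19 r3=0x3b  N=0 Z=0
after  2: r0=0x38 r1=0xe4 r2=0x35 r3=0x3b  N=0 Z=0
after  3: r0=0x38 r1=0x3d r2=0x35 r3=0x3b  N=0 Z=0
after  4: r0=0x38 r1=0x35 r2=0x35 r3=0x3b  N=0 Z=0
after  5: r0=0x0d r1=0x35 r2=0x35 r3=0x3b  N=0 Z=0
after  6: r0=0x0d r1=0x35 r2=0x0e r3=0x3b  N=0 Z=0
-- IRQ taken; context saved, return-PC = 7 --
mismatch: r2: reported 0x0f vs actual 0x0e

BAD = r2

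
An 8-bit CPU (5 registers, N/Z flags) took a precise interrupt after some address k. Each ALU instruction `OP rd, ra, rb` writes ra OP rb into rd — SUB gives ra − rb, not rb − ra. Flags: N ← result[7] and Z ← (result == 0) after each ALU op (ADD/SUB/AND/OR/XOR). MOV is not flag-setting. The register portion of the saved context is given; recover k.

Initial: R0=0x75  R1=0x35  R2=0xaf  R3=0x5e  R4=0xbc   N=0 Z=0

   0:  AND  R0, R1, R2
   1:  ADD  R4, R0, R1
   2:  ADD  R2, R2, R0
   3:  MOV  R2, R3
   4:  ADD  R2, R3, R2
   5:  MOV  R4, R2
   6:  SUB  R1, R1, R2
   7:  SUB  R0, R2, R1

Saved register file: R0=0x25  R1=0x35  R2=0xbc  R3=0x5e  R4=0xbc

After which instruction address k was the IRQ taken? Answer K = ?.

K = 5

after  0: R0=0x25 R1=0x35 R2=0xaf R3=0x5e R4=0xbc  N=0 Z=0
after  1: R0=0x25 R1=0x35 R2=0xaf R3=0x5e R4=0x5a  N=0 Z=0
after  2: R0=0x25 R1=0x35 R2=0xd4 R3=0x5e R4=0x5a  N=1 Z=0
after  3: R0=0x25 R1=0x35 R2=0x5e R3=0x5e R4=0x5a  N=1 Z=0
after  4: R0=0x25 R1=0x35 R2=0xbc R3=0x5e R4=0x5a  N=1 Z=0
after  5: R0=0x25 R1=0x35 R2=0xbc R3=0x5e R4=0xbc  N=1 Z=0
-- IRQ taken; context saved, return-PC = 6 --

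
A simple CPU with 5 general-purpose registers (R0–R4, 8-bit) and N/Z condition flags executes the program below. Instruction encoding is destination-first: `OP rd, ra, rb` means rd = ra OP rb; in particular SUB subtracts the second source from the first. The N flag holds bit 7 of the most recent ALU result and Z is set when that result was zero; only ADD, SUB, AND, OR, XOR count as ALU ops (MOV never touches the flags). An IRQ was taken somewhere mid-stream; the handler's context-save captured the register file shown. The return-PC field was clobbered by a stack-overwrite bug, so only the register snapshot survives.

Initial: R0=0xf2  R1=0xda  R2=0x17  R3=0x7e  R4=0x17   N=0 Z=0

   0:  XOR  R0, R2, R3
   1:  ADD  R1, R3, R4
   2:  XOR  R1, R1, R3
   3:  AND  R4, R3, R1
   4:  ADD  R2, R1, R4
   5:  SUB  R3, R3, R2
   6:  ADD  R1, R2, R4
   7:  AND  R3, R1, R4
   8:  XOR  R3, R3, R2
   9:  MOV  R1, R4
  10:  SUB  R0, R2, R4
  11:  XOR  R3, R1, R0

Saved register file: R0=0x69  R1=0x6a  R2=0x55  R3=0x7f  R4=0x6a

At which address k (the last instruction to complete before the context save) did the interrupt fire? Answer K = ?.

after  0: R0=0x69 R1=0xda R2=0x17 R3=0x7e R4=0x17  N=0 Z=0
after  1: R0=0x69 R1=0x95 R2=0x17 R3=0x7e R4=0x17  N=1 Z=0
after  2: R0=0x69 R1=0xeb R2=0x17 R3=0x7e R4=0x17  N=1 Z=0
after  3: R0=0x69 R1=0xeb R2=0x17 R3=0x7e R4=0x6a  N=0 Z=0
after  4: R0=0x69 R1=0xeb R2=0x55 R3=0x7e R4=0x6a  N=0 Z=0
after  5: R0=0x69 R1=0xeb R2=0x55 R3=0x29 R4=0x6a  N=0 Z=0
after  6: R0=0x69 R1=0xbf R2=0x55 R3=0x29 R4=0x6a  N=1 Z=0
after  7: R0=0x69 R1=0xbf R2=0x55 R3=0x2a R4=0x6a  N=0 Z=0
after  8: R0=0x69 R1=0xbf R2=0x55 R3=0x7f R4=0x6a  N=0 Z=0
after  9: R0=0x69 R1=0x6a R2=0x55 R3=0x7f R4=0x6a  N=0 Z=0
-- IRQ taken; context saved, return-PC = 10 --

K = 9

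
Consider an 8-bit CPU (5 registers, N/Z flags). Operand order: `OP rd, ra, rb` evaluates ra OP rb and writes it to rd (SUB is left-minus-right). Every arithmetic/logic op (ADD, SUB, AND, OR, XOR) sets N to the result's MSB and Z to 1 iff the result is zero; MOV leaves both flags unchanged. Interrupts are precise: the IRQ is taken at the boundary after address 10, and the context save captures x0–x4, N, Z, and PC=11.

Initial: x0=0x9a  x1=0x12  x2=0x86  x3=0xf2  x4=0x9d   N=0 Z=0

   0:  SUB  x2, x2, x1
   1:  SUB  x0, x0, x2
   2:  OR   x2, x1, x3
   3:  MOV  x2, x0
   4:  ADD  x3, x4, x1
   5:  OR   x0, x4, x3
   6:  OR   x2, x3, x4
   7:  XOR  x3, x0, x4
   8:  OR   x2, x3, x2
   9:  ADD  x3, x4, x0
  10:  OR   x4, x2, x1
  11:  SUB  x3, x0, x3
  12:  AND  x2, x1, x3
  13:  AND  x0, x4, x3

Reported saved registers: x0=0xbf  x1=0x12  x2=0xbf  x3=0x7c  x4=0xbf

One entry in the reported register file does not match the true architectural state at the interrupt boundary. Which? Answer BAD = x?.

BAD = x3

after  0: x0=0x9a x1=0x12 x2=0x74 x3=0xf2 x4=0x9d  N=0 Z=0
after  1: x0=0x26 x1=0x12 x2=0x74 x3=0xf2 x4=0x9d  N=0 Z=0
after  2: x0=0x26 x1=0x12 x2=0xf2 x3=0xf2 x4=0x9d  N=1 Z=0
after  3: x0=0x26 x1=0x12 x2=0x26 x3=0xf2 x4=0x9d  N=1 Z=0
after  4: x0=0x26 x1=0x12 x2=0x26 x3=0xaf x4=0x9d  N=1 Z=0
after  5: x0=0xbf x1=0x12 x2=0x26 x3=0xaf x4=0x9d  N=1 Z=0
after  6: x0=0xbf x1=0x12 x2=0xbf x3=0xaf x4=0x9d  N=1 Z=0
after  7: x0=0xbf x1=0x12 x2=0xbf x3=0x22 x4=0x9d  N=0 Z=0
after  8: x0=0xbf x1=0x12 x2=0xbf x3=0x22 x4=0x9d  N=1 Z=0
after  9: x0=0xbf x1=0x12 x2=0xbf x3=0x5c x4=0x9d  N=0 Z=0
after 10: x0=0xbf x1=0x12 x2=0xbf x3=0x5c x4=0xbf  N=1 Z=0
-- IRQ taken; context saved, return-PC = 11 --
mismatch: x3: reported 0x7c vs actual 0x5c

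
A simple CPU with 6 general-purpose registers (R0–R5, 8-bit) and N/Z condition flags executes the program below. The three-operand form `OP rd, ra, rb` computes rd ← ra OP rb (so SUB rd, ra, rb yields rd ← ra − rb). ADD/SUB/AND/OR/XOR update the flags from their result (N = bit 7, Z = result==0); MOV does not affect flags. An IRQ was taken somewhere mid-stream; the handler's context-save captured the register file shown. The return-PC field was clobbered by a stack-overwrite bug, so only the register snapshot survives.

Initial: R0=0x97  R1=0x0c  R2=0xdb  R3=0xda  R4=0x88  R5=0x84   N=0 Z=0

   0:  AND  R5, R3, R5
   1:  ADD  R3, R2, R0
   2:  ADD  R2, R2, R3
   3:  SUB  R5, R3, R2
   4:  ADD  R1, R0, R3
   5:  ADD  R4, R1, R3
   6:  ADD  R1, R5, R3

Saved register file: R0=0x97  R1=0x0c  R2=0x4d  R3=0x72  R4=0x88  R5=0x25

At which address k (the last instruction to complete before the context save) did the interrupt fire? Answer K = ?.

after  0: R0=0x97 R1=0x0c R2=0xdb R3=0xda R4=0x88 R5=0x80  N=1 Z=0
after  1: R0=0x97 R1=0x0c R2=0xdb R3=0x72 R4=0x88 R5=0x80  N=0 Z=0
after  2: R0=0x97 R1=0x0c R2=0x4d R3=0x72 R4=0x88 R5=0x80  N=0 Z=0
after  3: R0=0x97 R1=0x0c R2=0x4d R3=0x72 R4=0x88 R5=0x25  N=0 Z=0
-- IRQ taken; context saved, return-PC = 4 --

K = 3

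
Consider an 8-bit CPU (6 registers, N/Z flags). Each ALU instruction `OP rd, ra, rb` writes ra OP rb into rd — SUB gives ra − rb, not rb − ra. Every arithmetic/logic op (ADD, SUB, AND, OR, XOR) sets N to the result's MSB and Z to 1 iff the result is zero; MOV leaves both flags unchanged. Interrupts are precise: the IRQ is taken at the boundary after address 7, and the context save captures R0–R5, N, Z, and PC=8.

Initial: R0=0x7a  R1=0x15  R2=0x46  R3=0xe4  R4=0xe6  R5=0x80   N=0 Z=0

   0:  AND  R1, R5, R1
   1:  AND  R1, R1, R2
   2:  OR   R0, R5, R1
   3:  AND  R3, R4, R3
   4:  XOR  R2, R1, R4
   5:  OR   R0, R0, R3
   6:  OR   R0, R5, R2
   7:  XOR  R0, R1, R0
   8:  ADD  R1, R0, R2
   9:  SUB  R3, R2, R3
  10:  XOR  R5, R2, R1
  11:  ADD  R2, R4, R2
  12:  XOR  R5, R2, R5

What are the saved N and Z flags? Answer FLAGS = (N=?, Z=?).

FLAGS = (N=1, Z=0)

after  0: R0=0x7a R1=0x00 R2=0x46 R3=0xe4 R4=0xe6 R5=0x80  N=0 Z=1
after  1: R0=0x7a R1=0x00 R2=0x46 R3=0xe4 R4=0xe6 R5=0x80  N=0 Z=1
after  2: R0=0x80 R1=0x00 R2=0x46 R3=0xe4 R4=0xe6 R5=0x80  N=1 Z=0
after  3: R0=0x80 R1=0x00 R2=0x46 R3=0xe4 R4=0xe6 R5=0x80  N=1 Z=0
after  4: R0=0x80 R1=0x00 R2=0xe6 R3=0xe4 R4=0xe6 R5=0x80  N=1 Z=0
after  5: R0=0xe4 R1=0x00 R2=0xe6 R3=0xe4 R4=0xe6 R5=0x80  N=1 Z=0
after  6: R0=0xe6 R1=0x00 R2=0xe6 R3=0xe4 R4=0xe6 R5=0x80  N=1 Z=0
after  7: R0=0xe6 R1=0x00 R2=0xe6 R3=0xe4 R4=0xe6 R5=0x80  N=1 Z=0
-- IRQ taken; context saved, return-PC = 8 --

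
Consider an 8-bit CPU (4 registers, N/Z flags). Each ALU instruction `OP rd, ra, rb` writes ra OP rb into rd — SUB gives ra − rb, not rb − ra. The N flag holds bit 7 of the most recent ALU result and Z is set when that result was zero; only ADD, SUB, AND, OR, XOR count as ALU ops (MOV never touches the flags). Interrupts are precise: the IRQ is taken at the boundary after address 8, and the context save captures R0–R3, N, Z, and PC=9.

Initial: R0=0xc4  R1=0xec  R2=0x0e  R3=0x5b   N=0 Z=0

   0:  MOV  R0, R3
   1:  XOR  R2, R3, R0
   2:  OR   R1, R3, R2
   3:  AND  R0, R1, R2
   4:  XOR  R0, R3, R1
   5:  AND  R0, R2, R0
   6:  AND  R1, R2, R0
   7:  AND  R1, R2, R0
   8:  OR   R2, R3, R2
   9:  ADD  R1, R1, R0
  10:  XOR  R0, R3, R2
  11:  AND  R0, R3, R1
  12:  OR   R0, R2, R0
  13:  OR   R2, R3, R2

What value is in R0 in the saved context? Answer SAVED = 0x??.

SAVED = 0x00

after  0: R0=0x5b R1=0xec R2=0x0e R3=0x5b  N=0 Z=0
after  1: R0=0x5b R1=0xec R2=0x00 R3=0x5b  N=0 Z=1
after  2: R0=0x5b R1=0x5b R2=0x00 R3=0x5b  N=0 Z=0
after  3: R0=0x00 R1=0x5b R2=0x00 R3=0x5b  N=0 Z=1
after  4: R0=0x00 R1=0x5b R2=0x00 R3=0x5b  N=0 Z=1
after  5: R0=0x00 R1=0x5b R2=0x00 R3=0x5b  N=0 Z=1
after  6: R0=0x00 R1=0x00 R2=0x00 R3=0x5b  N=0 Z=1
after  7: R0=0x00 R1=0x00 R2=0x00 R3=0x5b  N=0 Z=1
after  8: R0=0x00 R1=0x00 R2=0x5b R3=0x5b  N=0 Z=0
-- IRQ taken; context saved, return-PC = 9 --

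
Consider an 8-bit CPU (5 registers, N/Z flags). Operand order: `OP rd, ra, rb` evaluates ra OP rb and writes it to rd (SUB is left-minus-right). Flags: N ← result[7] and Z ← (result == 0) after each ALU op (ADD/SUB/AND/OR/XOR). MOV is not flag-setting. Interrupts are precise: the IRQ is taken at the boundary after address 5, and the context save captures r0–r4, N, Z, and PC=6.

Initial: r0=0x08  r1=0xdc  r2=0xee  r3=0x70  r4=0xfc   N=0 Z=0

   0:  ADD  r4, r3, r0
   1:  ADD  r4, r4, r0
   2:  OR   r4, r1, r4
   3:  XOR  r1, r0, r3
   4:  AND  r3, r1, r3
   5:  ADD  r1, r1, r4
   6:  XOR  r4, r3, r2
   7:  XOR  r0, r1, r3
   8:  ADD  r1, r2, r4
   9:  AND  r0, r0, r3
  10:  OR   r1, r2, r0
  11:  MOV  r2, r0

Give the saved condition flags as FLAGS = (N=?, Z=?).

after  0: r0=0x08 r1=0xdc r2=0xee r3=0x70 r4=0x78  N=0 Z=0
after  1: r0=0x08 r1=0xdc r2=0xee r3=0x70 r4=0x80  N=1 Z=0
after  2: r0=0x08 r1=0xdc r2=0xee r3=0x70 r4=0xdc  N=1 Z=0
after  3: r0=0x08 r1=0x78 r2=0xee r3=0x70 r4=0xdc  N=0 Z=0
after  4: r0=0x08 r1=0x78 r2=0xee r3=0x70 r4=0xdc  N=0 Z=0
after  5: r0=0x08 r1=0x54 r2=0xee r3=0x70 r4=0xdc  N=0 Z=0
-- IRQ taken; context saved, return-PC = 6 --

FLAGS = (N=0, Z=0)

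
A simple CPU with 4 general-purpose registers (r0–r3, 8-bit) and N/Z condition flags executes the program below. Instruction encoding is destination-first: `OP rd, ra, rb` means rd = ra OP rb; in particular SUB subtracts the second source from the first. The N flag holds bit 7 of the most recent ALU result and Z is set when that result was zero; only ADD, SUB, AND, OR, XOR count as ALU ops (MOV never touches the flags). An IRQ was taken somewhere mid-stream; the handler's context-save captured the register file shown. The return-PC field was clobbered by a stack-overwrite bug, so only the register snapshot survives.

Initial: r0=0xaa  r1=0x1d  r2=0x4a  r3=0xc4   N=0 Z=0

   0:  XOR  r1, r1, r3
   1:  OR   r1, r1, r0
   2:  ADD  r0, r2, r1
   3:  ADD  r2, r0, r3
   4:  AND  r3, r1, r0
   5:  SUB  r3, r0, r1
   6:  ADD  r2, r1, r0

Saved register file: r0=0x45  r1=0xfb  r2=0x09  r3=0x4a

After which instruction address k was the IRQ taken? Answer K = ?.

after  0: r0=0xaa r1=0xd9 r2=0x4a r3=0xc4  N=1 Z=0
after  1: r0=0xaa r1=0xfb r2=0x4a r3=0xc4  N=1 Z=0
after  2: r0=0x45 r1=0xfb r2=0x4a r3=0xc4  N=0 Z=0
after  3: r0=0x45 r1=0xfb r2=0x09 r3=0xc4  N=0 Z=0
after  4: r0=0x45 r1=0xfb r2=0x09 r3=0x41  N=0 Z=0
after  5: r0=0x45 r1=0xfb r2=0x09 r3=0x4a  N=0 Z=0
-- IRQ taken; context saved, return-PC = 6 --

K = 5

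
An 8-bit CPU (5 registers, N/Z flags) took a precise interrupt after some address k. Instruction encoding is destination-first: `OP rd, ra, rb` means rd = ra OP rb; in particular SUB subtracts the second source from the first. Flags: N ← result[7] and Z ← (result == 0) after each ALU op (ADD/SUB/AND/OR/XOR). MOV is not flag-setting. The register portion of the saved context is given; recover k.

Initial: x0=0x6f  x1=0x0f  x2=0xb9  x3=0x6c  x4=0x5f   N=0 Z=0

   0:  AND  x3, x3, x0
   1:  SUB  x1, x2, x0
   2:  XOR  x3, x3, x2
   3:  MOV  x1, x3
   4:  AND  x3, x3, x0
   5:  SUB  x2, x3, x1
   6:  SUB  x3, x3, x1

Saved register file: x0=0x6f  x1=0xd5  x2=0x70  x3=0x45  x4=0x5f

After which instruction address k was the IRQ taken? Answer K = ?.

after  0: x0=0x6f x1=0x0f x2=0xb9 x3=0x6c x4=0x5f  N=0 Z=0
after  1: x0=0x6f x1=0x4a x2=0xb9 x3=0x6c x4=0x5f  N=0 Z=0
after  2: x0=0x6f x1=0x4a x2=0xb9 x3=0xd5 x4=0x5f  N=1 Z=0
after  3: x0=0x6f x1=0xd5 x2=0xb9 x3=0xd5 x4=0x5f  N=1 Z=0
after  4: x0=0x6f x1=0xd5 x2=0xb9 x3=0x45 x4=0x5f  N=0 Z=0
after  5: x0=0x6f x1=0xd5 x2=0x70 x3=0x45 x4=0x5f  N=0 Z=0
-- IRQ taken; context saved, return-PC = 6 --

K = 5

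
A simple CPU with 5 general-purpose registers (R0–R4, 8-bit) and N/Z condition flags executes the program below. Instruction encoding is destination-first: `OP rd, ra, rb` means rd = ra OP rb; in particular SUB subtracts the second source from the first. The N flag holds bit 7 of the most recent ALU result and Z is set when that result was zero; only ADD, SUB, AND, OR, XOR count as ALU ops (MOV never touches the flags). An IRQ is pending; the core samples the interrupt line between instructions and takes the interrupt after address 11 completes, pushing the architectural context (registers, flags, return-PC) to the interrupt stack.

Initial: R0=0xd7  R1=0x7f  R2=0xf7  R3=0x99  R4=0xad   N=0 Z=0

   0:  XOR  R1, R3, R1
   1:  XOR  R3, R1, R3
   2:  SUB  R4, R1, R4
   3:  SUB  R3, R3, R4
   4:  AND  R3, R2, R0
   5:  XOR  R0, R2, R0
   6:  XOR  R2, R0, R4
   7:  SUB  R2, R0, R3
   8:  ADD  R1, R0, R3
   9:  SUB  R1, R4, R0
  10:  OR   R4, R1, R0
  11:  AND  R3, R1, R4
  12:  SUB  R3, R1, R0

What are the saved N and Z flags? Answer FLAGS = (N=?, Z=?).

after  0: R0=0xd7 R1=0xe6 R2=0xf7 R3=0x99 R4=0xad  N=1 Z=0
after  1: R0=0xd7 R1=0xe6 R2=0xf7 R3=0x7f R4=0xad  N=0 Z=0
after  2: R0=0xd7 R1=0xe6 R2=0xf7 R3=0x7f R4=0x39  N=0 Z=0
after  3: R0=0xd7 R1=0xe6 R2=0xf7 R3=0x46 R4=0x39  N=0 Z=0
after  4: R0=0xd7 R1=0xe6 R2=0xf7 R3=0xd7 R4=0x39  N=1 Z=0
after  5: R0=0x20 R1=0xe6 R2=0xf7 R3=0xd7 R4=0x39  N=0 Z=0
after  6: R0=0x20 R1=0xe6 R2=0x19 R3=0xd7 R4=0x39  N=0 Z=0
after  7: R0=0x20 R1=0xe6 R2=0x49 R3=0xd7 R4=0x39  N=0 Z=0
after  8: R0=0x20 R1=0xf7 R2=0x49 R3=0xd7 R4=0x39  N=1 Z=0
after  9: R0=0x20 R1=0x19 R2=0x49 R3=0xd7 R4=0x39  N=0 Z=0
after 10: R0=0x20 R1=0x19 R2=0x49 R3=0xd7 R4=0x39  N=0 Z=0
after 11: R0=0x20 R1=0x19 R2=0x49 R3=0x19 R4=0x39  N=0 Z=0
-- IRQ taken; context saved, return-PC = 12 --

FLAGS = (N=0, Z=0)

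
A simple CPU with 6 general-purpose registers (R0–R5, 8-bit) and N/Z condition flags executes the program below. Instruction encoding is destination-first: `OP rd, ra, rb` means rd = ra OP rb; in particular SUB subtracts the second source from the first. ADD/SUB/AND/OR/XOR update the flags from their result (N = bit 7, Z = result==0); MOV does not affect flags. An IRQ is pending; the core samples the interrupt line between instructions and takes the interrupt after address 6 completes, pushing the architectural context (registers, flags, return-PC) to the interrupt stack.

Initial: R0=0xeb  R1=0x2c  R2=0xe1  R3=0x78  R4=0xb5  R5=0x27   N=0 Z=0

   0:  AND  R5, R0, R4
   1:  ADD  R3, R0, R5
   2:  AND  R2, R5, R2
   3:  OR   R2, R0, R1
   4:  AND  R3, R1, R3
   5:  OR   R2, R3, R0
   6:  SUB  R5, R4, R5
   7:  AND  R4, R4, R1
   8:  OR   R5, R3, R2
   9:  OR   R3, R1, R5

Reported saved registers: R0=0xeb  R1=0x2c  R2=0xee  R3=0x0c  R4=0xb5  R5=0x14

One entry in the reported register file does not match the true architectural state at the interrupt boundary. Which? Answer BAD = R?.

after  0: R0=0xeb R1=0x2c R2=0xe1 R3=0x78 R4=0xb5 R5=0xa1  N=1 Z=0
after  1: R0=0xeb R1=0x2c R2=0xe1 R3=0x8c R4=0xb5 R5=0xa1  N=1 Z=0
after  2: R0=0xeb R1=0x2c R2=0xa1 R3=0x8c R4=0xb5 R5=0xa1  N=1 Z=0
after  3: R0=0xeb R1=0x2c R2=0xef R3=0x8c R4=0xb5 R5=0xa1  N=1 Z=0
after  4: R0=0xeb R1=0x2c R2=0xef R3=0x0c R4=0xb5 R5=0xa1  N=0 Z=0
after  5: R0=0xeb R1=0x2c R2=0xef R3=0x0c R4=0xb5 R5=0xa1  N=1 Z=0
after  6: R0=0xeb R1=0x2c R2=0xef R3=0x0c R4=0xb5 R5=0x14  N=0 Z=0
-- IRQ taken; context saved, return-PC = 7 --
mismatch: R2: reported 0xee vs actual 0xef

BAD = R2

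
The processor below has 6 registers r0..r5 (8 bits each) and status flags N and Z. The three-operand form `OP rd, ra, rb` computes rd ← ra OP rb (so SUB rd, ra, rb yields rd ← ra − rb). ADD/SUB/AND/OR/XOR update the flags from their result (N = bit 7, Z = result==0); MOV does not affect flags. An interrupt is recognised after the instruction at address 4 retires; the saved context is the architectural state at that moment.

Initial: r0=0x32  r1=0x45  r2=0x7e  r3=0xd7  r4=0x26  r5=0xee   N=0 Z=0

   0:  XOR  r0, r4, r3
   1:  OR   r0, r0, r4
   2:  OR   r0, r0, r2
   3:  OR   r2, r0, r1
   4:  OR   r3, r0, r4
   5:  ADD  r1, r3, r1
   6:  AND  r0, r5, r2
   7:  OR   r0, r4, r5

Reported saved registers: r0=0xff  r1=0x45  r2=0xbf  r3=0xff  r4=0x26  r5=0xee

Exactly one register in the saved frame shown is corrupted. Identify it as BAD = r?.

BAD = r2

after  0: r0=0xf1 r1=0x45 r2=0x7e r3=0xd7 r4=0x26 r5=0xee  N=1 Z=0
after  1: r0=0xf7 r1=0x45 r2=0x7e r3=0xd7 r4=0x26 r5=0xee  N=1 Z=0
after  2: r0=0xff r1=0x45 r2=0x7e r3=0xd7 r4=0x26 r5=0xee  N=1 Z=0
after  3: r0=0xff r1=0x45 r2=0xff r3=0xd7 r4=0x26 r5=0xee  N=1 Z=0
after  4: r0=0xff r1=0x45 r2=0xff r3=0xff r4=0x26 r5=0xee  N=1 Z=0
-- IRQ taken; context saved, return-PC = 5 --
mismatch: r2: reported 0xbf vs actual 0xff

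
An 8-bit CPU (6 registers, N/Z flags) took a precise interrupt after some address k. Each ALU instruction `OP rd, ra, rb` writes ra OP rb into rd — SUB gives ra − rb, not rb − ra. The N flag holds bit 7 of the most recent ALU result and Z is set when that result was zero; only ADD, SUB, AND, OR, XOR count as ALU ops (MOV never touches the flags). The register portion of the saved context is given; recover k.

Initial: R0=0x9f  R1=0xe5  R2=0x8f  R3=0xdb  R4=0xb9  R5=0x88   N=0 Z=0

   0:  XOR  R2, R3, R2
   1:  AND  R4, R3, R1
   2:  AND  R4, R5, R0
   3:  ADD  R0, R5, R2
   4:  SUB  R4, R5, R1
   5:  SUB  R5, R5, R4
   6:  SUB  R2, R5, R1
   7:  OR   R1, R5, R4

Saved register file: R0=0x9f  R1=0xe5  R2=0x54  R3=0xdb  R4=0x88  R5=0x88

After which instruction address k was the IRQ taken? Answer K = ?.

after  0: R0=0x9f R1=0xe5 R2=0x54 R3=0xdb R4=0xb9 R5=0x88  N=0 Z=0
after  1: R0=0x9f R1=0xe5 R2=0x54 R3=0xdb R4=0xc1 R5=0x88  N=1 Z=0
after  2: R0=0x9f R1=0xe5 R2=0x54 R3=0xdb R4=0x88 R5=0x88  N=1 Z=0
-- IRQ taken; context saved, return-PC = 3 --

K = 2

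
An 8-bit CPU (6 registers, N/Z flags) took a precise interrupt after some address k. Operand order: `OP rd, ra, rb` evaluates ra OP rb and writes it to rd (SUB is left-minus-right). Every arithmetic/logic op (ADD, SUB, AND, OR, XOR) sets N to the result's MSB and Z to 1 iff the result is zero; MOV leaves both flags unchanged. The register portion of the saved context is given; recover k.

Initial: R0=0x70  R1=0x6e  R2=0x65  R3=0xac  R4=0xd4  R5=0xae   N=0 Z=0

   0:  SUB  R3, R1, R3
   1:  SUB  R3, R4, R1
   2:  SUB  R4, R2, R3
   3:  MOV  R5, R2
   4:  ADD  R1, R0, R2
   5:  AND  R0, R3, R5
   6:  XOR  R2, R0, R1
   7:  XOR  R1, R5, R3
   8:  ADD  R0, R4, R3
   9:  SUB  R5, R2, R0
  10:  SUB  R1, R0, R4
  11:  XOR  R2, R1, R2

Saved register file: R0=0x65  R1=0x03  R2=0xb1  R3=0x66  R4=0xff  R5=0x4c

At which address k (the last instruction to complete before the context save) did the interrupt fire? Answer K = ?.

K = 9

after  0: R0=0x70 R1=0x6e R2=0x65 R3=0xc2 R4=0xd4 R5=0xae  N=1 Z=0
after  1: R0=0x70 R1=0x6e R2=0x65 R3=0x66 R4=0xd4 R5=0xae  N=0 Z=0
after  2: R0=0x70 R1=0x6e R2=0x65 R3=0x66 R4=0xff R5=0xae  N=1 Z=0
after  3: R0=0x70 R1=0x6e R2=0x65 R3=0x66 R4=0xff R5=0x65  N=1 Z=0
after  4: R0=0x70 R1=0xd5 R2=0x65 R3=0x66 R4=0xff R5=0x65  N=1 Z=0
after  5: R0=0x64 R1=0xd5 R2=0x65 R3=0x66 R4=0xff R5=0x65  N=0 Z=0
after  6: R0=0x64 R1=0xd5 R2=0xb1 R3=0x66 R4=0xff R5=0x65  N=1 Z=0
after  7: R0=0x64 R1=0x03 R2=0xb1 R3=0x66 R4=0xff R5=0x65  N=0 Z=0
after  8: R0=0x65 R1=0x03 R2=0xb1 R3=0x66 R4=0xff R5=0x65  N=0 Z=0
after  9: R0=0x65 R1=0x03 R2=0xb1 R3=0x66 R4=0xff R5=0x4c  N=0 Z=0
-- IRQ taken; context saved, return-PC = 10 --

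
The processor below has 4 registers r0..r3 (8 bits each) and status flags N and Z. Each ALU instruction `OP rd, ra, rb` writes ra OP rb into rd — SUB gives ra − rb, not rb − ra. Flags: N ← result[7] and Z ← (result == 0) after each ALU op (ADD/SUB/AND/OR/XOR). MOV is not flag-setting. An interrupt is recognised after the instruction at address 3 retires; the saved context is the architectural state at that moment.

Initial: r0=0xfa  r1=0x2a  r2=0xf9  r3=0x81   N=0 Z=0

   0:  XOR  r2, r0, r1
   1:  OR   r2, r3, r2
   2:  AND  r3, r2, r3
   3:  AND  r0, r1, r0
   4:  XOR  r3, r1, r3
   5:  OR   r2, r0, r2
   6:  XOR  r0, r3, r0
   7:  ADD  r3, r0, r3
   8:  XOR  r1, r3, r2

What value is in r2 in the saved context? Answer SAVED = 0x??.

after  0: r0=0xfa r1=0x2a r2=0xd0 r3=0x81  N=1 Z=0
after  1: r0=0xfa r1=0x2a r2=0xd1 r3=0x81  N=1 Z=0
after  2: r0=0xfa r1=0x2a r2=0xd1 r3=0x81  N=1 Z=0
after  3: r0=0x2a r1=0x2a r2=0xd1 r3=0x81  N=0 Z=0
-- IRQ taken; context saved, return-PC = 4 --

SAVED = 0xd1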